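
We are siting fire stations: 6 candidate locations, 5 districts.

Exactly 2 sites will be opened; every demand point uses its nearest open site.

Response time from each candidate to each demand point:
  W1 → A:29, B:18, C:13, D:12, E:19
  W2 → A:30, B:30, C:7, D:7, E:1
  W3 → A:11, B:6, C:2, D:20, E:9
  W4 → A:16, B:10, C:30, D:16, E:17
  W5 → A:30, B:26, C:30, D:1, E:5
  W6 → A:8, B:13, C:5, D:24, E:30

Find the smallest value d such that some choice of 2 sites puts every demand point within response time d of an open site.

Open {W2, W3}.
  Farthest demand point is A at response time 11 (to W3); all others are ≤ 11.
With {W3, W5} the worst case is 11.
With {W1, W3} the worst case is 12.
No size-2 selection achieves below 11.

11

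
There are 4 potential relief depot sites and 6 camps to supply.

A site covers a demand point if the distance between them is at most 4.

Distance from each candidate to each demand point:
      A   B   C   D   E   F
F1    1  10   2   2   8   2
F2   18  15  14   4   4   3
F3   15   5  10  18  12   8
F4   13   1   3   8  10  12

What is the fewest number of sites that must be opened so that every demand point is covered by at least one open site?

Coverage sets (demand points within 4 of each site):
  F1: {A, C, D, F}
  F2: {D, E, F}
  F3: {}
  F4: {B, C}
No 2 sites suffice: every size-2 union leaves at least one demand point uncovered.
But {F1, F2, F4} covers everything, so the minimum is 3.

3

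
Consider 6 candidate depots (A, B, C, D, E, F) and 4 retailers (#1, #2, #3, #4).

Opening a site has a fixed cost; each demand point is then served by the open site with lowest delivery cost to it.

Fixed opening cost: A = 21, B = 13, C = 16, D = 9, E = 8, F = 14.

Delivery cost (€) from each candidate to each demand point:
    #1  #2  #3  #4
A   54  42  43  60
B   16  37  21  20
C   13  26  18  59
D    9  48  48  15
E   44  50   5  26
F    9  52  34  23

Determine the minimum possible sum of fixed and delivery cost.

88

Open {C, D, E}: assign each demand point to its cheapest open site.
  #1→D 9, #2→C 26, #3→E 5, #4→D 15
  delivery cost 55, fixed 33 → total 88.
Compare {C, D}: delivery cost 68 + fixed 25 = 93.
Compare {C, E}: delivery cost 70 + fixed 24 = 94.
Compare {D, E}: delivery cost 77 + fixed 17 = 94.
All other subsets cost ≥ 93. Minimum total cost: 88.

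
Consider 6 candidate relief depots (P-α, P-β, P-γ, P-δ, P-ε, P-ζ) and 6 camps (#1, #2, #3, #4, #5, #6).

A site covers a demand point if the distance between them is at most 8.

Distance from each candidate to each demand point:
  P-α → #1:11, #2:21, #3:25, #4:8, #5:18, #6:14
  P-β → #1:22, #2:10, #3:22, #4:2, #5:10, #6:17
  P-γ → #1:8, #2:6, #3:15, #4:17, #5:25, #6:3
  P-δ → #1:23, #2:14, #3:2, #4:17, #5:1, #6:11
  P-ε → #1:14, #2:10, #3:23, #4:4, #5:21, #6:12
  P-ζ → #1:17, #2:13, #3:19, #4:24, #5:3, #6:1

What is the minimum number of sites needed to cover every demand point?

Coverage sets (demand points within 8 of each site):
  P-α: {#4}
  P-β: {#4}
  P-γ: {#1, #2, #6}
  P-δ: {#3, #5}
  P-ε: {#4}
  P-ζ: {#5, #6}
No 2 sites suffice: every size-2 union leaves at least one demand point uncovered.
But {P-α, P-γ, P-δ} covers everything, so the minimum is 3.

3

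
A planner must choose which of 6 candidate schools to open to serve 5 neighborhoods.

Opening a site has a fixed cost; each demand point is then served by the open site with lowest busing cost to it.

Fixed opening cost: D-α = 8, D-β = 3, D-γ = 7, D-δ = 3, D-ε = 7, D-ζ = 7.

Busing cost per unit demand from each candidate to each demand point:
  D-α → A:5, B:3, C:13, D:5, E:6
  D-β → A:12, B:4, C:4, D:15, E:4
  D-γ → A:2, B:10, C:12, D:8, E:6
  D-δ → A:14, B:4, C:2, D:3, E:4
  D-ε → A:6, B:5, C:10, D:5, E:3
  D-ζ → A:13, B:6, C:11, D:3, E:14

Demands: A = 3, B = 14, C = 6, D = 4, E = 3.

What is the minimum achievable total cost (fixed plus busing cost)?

102

Open {D-α, D-γ, D-δ}: assign each demand point to its cheapest open site.
  A→D-γ 3×2=6, B→D-α 14×3=42, C→D-δ 6×2=12, D→D-δ 4×3=12, E→D-δ 3×4=12
  busing cost 84, fixed 18 → total 102.
Compare {D-α, D-δ}: busing cost 93 + fixed 11 = 104.
Compare {D-α, D-β, D-γ, D-δ}: busing cost 84 + fixed 21 = 105.
Compare {D-α, D-γ, D-δ, D-ε}: busing cost 81 + fixed 25 = 106.
All other subsets cost ≥ 104. Minimum total cost: 102.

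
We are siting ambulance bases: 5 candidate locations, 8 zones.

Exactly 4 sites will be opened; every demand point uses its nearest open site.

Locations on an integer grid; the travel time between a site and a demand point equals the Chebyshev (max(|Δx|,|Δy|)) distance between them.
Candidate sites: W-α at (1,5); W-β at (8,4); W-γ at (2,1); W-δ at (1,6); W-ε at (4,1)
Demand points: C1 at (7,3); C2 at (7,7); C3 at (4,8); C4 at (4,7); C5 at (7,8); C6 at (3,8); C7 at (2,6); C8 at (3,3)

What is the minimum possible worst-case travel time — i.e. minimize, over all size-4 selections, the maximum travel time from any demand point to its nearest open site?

4

Open {W-α, W-β, W-γ, W-δ}.
  Farthest demand point is C5 at travel time 4 (to W-β); all others are ≤ 4.
With {W-α, W-β, W-γ, W-ε} the worst case is 4.
With {W-α, W-β, W-δ, W-ε} the worst case is 4.
No size-4 selection achieves below 4.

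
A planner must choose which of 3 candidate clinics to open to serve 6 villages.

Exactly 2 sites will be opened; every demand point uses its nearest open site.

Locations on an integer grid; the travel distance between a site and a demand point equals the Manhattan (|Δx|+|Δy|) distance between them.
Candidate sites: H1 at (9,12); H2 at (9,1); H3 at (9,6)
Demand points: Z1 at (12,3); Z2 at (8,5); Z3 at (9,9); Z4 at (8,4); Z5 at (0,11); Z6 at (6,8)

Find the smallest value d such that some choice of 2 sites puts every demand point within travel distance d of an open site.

10

Open {H1, H2}.
  Farthest demand point is Z5 at travel distance 10 (to H1); all others are ≤ 10.
With {H1, H3} the worst case is 10.
With {H2, H3} the worst case is 14.
No size-2 selection achieves below 10.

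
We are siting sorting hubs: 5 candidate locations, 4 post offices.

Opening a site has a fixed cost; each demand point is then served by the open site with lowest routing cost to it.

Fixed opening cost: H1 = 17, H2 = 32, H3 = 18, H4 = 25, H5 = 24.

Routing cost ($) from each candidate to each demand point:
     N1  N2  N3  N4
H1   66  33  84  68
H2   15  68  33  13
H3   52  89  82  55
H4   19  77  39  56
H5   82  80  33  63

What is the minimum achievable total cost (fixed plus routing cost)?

Open {H1, H2}: assign each demand point to its cheapest open site.
  N1→H2 15, N2→H1 33, N3→H2 33, N4→H2 13
  routing cost 94, fixed 49 → total 143.
Compare {H2}: routing cost 129 + fixed 32 = 161.
Compare {H1, H2, H3}: routing cost 94 + fixed 67 = 161.
Compare {H1, H2, H5}: routing cost 94 + fixed 73 = 167.
All other subsets cost ≥ 161. Minimum total cost: 143.

143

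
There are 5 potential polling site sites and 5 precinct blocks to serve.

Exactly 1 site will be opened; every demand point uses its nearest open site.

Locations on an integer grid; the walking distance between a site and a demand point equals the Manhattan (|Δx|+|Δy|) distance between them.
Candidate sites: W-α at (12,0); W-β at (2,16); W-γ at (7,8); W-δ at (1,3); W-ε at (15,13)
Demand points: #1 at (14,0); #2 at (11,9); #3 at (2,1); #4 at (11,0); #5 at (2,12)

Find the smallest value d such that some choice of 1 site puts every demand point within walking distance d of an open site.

Open {W-γ}.
  Farthest demand point is #1 at walking distance 15 (to W-γ); all others are ≤ 15.
With {W-δ} the worst case is 16.
With {W-α} the worst case is 22.
No size-1 selection achieves below 15.

15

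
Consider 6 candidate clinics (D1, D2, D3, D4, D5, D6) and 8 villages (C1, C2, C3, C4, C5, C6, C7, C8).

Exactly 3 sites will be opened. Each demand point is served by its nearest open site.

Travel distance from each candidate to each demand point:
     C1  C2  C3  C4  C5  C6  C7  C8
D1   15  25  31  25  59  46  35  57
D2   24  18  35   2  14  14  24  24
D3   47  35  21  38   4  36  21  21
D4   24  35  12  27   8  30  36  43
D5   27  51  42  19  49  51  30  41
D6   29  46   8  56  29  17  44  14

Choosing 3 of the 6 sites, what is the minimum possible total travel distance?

105

Open {D2, D3, D6}.
  C1→D2 24, C2→D2 18, C3→D6 8, C4→D2 2, C5→D3 4, C6→D2 14, C7→D3 21, C8→D6 14  ⇒ total 105.
Compare {D1, D2, D6}: total 109.
Compare {D2, D4, D6}: total 112.
No size-3 selection does better; minimum is 105.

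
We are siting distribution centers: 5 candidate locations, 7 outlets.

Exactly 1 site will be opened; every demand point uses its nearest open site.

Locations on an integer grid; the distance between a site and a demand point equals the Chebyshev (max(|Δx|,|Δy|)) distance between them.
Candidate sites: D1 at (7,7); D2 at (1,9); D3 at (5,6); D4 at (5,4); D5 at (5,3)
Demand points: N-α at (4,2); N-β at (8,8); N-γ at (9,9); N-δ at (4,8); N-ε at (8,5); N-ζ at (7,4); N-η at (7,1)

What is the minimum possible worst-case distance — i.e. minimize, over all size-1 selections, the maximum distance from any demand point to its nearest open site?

5

Open {D3}.
  Farthest demand point is N-η at distance 5 (to D3); all others are ≤ 5.
With {D4} the worst case is 5.
With {D1} the worst case is 6.
No size-1 selection achieves below 5.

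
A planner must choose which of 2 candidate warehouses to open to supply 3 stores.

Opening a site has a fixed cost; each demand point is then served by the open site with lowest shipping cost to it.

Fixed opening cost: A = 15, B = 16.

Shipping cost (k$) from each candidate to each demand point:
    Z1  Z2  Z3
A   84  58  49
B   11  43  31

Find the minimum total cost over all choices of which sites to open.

Open {B}: assign each demand point to its cheapest open site.
  Z1→B 11, Z2→B 43, Z3→B 31
  shipping cost 85, fixed 16 → total 101.
Compare {A, B}: shipping cost 85 + fixed 31 = 116.
Compare {A}: shipping cost 191 + fixed 15 = 206.

101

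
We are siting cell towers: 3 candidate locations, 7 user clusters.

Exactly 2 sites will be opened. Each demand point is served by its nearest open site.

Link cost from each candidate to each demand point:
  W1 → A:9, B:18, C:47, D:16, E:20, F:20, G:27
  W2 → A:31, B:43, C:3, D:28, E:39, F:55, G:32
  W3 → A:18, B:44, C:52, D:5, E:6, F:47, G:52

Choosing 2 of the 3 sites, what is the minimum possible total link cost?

113

Open {W1, W2}.
  A→W1 9, B→W1 18, C→W2 3, D→W1 16, E→W1 20, F→W1 20, G→W1 27  ⇒ total 113.
Compare {W1, W3}: total 132.
Compare {W2, W3}: total 154.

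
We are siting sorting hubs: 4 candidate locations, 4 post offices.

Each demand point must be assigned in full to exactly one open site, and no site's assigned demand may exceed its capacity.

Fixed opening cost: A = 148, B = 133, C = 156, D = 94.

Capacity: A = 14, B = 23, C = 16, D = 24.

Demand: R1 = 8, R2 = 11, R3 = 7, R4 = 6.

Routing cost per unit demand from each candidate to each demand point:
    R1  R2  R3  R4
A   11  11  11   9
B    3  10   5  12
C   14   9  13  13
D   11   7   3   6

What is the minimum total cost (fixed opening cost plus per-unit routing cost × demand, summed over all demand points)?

Open {B, D}; cheapest assignment that respects the capacities:
  B (cap 23, load 8): R1 — cost 8×3 = 24
  D (cap 24, load 24): R2, R3, R4 — cost 11×7 + 7×3 + 6×6 = 134
  Shipping 158, fixed 227 → total 385.
  Any other capacity-feasible assignment to {B, D} ships for at least 158.
Compare {A, D}: its best feasible assignment gives total 464.
Compare {C, D}: its best feasible assignment gives total 494.
Every other set of open sites that can feasibly serve all demand totals ≥ 464 even under its best assignment. Minimum: 385.

385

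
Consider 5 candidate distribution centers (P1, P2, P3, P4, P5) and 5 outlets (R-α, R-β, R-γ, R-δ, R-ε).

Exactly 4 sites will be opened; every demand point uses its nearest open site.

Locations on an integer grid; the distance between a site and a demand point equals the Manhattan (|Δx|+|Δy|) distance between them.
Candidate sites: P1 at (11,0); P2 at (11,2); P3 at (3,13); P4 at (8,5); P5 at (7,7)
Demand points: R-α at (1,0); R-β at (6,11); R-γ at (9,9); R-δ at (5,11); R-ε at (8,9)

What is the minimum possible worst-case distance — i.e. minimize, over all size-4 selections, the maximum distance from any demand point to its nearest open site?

10

Open {P1, P2, P3, P4}.
  Farthest demand point is R-α at distance 10 (to P1); all others are ≤ 10.
With {P1, P2, P3, P5} the worst case is 10.
With {P1, P2, P4, P5} the worst case is 10.
No size-4 selection achieves below 10.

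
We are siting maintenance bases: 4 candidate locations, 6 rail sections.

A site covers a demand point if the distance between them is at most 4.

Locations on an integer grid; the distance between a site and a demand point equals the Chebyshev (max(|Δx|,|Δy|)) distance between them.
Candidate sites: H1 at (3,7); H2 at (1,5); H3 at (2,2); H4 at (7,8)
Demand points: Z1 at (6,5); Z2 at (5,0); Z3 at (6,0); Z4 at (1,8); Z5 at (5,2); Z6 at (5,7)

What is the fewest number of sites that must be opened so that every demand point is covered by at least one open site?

2

Coverage sets (demand points within 4 of each site):
  H1: {Z1, Z4, Z6}
  H2: {Z4, Z5, Z6}
  H3: {Z1, Z2, Z3, Z5}
  H4: {Z1, Z6}
No single site covers all 6 demand points.
But {H1, H3} covers everything, so the minimum is 2.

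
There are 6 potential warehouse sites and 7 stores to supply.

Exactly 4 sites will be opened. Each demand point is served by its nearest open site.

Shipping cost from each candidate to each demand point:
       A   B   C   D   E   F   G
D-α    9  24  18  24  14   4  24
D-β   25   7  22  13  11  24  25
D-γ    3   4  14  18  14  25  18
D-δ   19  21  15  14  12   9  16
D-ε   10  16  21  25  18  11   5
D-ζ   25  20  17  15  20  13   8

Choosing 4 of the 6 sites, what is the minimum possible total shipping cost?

54

Open {D-α, D-β, D-γ, D-ε}.
  A→D-γ 3, B→D-γ 4, C→D-γ 14, D→D-β 13, E→D-β 11, F→D-α 4, G→D-ε 5  ⇒ total 54.
Compare {D-α, D-γ, D-δ, D-ε}: total 56.
Compare {D-α, D-β, D-γ, D-ζ}: total 57.
No size-4 selection does better; minimum is 54.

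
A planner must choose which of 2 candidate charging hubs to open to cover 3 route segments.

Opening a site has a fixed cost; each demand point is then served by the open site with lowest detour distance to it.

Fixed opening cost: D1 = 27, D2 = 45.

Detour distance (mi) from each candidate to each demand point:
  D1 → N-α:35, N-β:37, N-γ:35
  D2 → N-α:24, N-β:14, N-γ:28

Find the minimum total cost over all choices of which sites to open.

Open {D2}: assign each demand point to its cheapest open site.
  N-α→D2 24, N-β→D2 14, N-γ→D2 28
  detour distance 66, fixed 45 → total 111.
Compare {D1}: detour distance 107 + fixed 27 = 134.
Compare {D1, D2}: detour distance 66 + fixed 72 = 138.

111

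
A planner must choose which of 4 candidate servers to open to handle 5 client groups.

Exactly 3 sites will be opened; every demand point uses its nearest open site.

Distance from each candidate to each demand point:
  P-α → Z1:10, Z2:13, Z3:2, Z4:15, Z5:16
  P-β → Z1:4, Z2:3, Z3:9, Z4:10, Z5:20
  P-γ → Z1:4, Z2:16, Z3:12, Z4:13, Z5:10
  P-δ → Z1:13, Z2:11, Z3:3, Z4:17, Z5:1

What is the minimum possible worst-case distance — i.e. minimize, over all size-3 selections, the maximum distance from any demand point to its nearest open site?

Open {P-α, P-β, P-γ}.
  Farthest demand point is Z4 at distance 10 (to P-β); all others are ≤ 10.
With {P-α, P-β, P-δ} the worst case is 10.
With {P-β, P-γ, P-δ} the worst case is 10.
No size-3 selection achieves below 10.

10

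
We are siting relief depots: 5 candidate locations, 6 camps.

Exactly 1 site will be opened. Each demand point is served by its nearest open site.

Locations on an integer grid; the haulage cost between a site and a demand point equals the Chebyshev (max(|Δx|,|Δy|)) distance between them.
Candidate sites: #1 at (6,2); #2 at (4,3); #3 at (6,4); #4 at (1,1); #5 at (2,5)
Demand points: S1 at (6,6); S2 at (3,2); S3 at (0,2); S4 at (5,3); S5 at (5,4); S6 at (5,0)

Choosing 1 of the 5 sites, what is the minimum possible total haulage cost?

Open {#2}.
  S1→#2 3, S2→#2 1, S3→#2 4, S4→#2 1, S5→#2 1, S6→#2 3  ⇒ total 13.
Compare {#3}: total 17.
Compare {#1}: total 18.
No size-1 selection does better; minimum is 13.

13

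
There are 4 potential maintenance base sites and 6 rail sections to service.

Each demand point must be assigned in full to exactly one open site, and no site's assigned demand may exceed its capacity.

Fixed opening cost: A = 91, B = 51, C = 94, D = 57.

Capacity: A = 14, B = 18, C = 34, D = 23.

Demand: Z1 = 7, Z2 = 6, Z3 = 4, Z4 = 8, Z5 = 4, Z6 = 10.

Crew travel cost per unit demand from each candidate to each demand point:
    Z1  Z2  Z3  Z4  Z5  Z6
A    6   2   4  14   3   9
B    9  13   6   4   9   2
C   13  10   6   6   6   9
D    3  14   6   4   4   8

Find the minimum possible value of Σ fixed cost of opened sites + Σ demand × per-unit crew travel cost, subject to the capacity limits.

299

Open {B, D}; cheapest assignment that respects the capacities:
  B (cap 18, load 16): Z2, Z6 — cost 6×13 + 10×2 = 98
  D (cap 23, load 23): Z1, Z3, Z4, Z5 — cost 7×3 + 4×6 + 8×4 + 4×4 = 93
  Shipping 191, fixed 108 → total 299.
  Any other capacity-feasible assignment to {B, D} ships for at least 191.
Compare {A, B, D}: its best feasible assignment gives total 312.
Compare {B, C, D}: its best feasible assignment gives total 375.
Every other set of open sites that can feasibly serve all demand totals ≥ 312 even under its best assignment. Minimum: 299.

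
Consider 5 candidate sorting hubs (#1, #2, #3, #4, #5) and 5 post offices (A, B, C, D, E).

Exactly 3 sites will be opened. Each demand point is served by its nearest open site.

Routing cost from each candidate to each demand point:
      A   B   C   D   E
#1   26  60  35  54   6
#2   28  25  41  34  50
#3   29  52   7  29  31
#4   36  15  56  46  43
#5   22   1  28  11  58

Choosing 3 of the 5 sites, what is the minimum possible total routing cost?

47

Open {#1, #3, #5}.
  A→#5 22, B→#5 1, C→#3 7, D→#5 11, E→#1 6  ⇒ total 47.
Compare {#1, #2, #5}: total 68.
Compare {#1, #4, #5}: total 68.
No size-3 selection does better; minimum is 47.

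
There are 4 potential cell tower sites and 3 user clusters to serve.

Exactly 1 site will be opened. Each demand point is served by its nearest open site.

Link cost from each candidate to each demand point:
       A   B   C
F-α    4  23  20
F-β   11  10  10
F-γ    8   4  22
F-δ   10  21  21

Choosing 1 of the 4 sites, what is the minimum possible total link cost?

31

Open {F-β}.
  A→F-β 11, B→F-β 10, C→F-β 10  ⇒ total 31.
Compare {F-γ}: total 34.
Compare {F-α}: total 47.
No size-1 selection does better; minimum is 31.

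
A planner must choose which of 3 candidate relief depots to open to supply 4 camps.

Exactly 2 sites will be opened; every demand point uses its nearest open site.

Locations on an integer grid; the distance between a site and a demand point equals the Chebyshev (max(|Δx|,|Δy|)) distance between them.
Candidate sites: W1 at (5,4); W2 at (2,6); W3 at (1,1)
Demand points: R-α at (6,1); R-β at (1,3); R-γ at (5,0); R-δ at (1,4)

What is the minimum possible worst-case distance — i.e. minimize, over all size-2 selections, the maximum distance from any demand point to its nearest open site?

4

Open {W1, W2}.
  Farthest demand point is R-γ at distance 4 (to W1); all others are ≤ 4.
With {W1, W3} the worst case is 4.
With {W2, W3} the worst case is 5.
No size-2 selection achieves below 4.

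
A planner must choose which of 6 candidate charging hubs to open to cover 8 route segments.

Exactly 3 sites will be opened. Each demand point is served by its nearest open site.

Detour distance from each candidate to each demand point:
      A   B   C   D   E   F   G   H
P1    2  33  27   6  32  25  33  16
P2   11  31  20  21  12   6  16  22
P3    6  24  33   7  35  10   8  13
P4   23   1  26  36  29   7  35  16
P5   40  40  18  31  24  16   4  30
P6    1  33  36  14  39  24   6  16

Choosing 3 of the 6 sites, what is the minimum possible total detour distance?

73

Open {P2, P3, P4}.
  A→P3 6, B→P4 1, C→P2 20, D→P3 7, E→P2 12, F→P2 6, G→P3 8, H→P3 13  ⇒ total 73.
Compare {P2, P4, P6}: total 76.
Compare {P1, P4, P5}: total 78.
No size-3 selection does better; minimum is 73.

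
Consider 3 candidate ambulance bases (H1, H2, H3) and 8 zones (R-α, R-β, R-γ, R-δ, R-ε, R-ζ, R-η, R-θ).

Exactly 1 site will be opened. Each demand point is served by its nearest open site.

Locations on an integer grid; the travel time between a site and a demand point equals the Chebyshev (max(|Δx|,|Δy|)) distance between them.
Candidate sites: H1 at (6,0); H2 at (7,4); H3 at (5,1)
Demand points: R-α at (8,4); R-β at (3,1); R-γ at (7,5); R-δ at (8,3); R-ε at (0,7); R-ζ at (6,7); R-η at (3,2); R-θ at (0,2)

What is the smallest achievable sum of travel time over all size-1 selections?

Open {H2}.
  R-α→H2 1, R-β→H2 4, R-γ→H2 1, R-δ→H2 1, R-ε→H2 7, R-ζ→H2 3, R-η→H2 4, R-θ→H2 7  ⇒ total 28.
Compare {H3}: total 31.
Compare {H1}: total 38.

28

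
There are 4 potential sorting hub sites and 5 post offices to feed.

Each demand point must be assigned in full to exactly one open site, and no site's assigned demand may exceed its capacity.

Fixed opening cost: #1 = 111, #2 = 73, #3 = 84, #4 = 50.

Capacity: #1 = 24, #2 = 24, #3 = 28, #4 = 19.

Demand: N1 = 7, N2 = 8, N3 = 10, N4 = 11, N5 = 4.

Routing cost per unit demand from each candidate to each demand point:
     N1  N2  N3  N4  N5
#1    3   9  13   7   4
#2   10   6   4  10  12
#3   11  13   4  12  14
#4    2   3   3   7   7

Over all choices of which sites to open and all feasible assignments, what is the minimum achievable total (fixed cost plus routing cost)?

Open {#1, #4}; cheapest assignment that respects the capacities:
  #1 (cap 24, load 22): N1, N4, N5 — cost 7×3 + 11×7 + 4×4 = 114
  #4 (cap 19, load 18): N2, N3 — cost 8×3 + 10×3 = 54
  Shipping 168, fixed 161 → total 329.
  Any other capacity-feasible assignment to {#1, #4} ships for at least 168.
Compare {#2, #4}: its best feasible assignment gives total 339.
Compare {#3, #4}: its best feasible assignment gives total 372.
Every other set of open sites that can feasibly serve all demand totals ≥ 339 even under its best assignment. Minimum: 329.

329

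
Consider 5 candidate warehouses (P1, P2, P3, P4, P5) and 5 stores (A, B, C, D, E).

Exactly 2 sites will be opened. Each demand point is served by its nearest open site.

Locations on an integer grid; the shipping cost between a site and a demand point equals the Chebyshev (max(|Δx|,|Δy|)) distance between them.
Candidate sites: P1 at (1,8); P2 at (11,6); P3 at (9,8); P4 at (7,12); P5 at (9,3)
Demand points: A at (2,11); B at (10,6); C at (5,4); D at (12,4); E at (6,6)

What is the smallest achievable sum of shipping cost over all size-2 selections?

Open {P1, P2}.
  A→P1 3, B→P2 1, C→P1 4, D→P2 2, E→P1 5  ⇒ total 15.
Compare {P1, P3}: total 16.
Compare {P1, P5}: total 16.
No size-2 selection does better; minimum is 15.

15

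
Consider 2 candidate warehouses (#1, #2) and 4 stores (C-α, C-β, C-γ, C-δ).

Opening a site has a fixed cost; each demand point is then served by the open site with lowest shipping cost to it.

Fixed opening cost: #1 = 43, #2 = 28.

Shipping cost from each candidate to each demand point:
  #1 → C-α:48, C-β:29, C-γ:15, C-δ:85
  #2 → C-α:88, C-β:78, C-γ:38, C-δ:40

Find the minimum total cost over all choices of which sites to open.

Open {#1, #2}: assign each demand point to its cheapest open site.
  C-α→#1 48, C-β→#1 29, C-γ→#1 15, C-δ→#2 40
  shipping cost 132, fixed 71 → total 203.
Compare {#1}: shipping cost 177 + fixed 43 = 220.
Compare {#2}: shipping cost 244 + fixed 28 = 272.

203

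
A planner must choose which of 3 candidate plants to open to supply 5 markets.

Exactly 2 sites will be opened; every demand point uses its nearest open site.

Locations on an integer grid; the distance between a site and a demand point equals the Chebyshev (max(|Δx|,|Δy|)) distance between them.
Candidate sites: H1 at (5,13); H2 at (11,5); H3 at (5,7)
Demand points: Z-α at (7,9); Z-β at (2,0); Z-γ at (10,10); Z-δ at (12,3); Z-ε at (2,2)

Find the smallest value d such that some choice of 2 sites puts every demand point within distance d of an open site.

7

Open {H1, H3}.
  Farthest demand point is Z-β at distance 7 (to H3); all others are ≤ 7.
With {H2, H3} the worst case is 7.
With {H1, H2} the worst case is 9.
No size-2 selection achieves below 7.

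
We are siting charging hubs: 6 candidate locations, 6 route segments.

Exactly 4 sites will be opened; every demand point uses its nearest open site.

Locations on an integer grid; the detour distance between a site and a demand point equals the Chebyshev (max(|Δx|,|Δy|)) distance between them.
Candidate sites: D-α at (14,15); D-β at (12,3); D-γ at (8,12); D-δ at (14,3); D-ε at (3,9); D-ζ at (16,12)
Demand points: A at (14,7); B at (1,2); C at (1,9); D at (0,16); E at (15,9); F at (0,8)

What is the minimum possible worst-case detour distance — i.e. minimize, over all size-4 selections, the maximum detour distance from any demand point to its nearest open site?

7

Open {D-α, D-β, D-γ, D-ε}.
  Farthest demand point is B at detour distance 7 (to D-ε); all others are ≤ 7.
With {D-α, D-β, D-δ, D-ε} the worst case is 7.
With {D-α, D-β, D-ε, D-ζ} the worst case is 7.
No size-4 selection achieves below 7.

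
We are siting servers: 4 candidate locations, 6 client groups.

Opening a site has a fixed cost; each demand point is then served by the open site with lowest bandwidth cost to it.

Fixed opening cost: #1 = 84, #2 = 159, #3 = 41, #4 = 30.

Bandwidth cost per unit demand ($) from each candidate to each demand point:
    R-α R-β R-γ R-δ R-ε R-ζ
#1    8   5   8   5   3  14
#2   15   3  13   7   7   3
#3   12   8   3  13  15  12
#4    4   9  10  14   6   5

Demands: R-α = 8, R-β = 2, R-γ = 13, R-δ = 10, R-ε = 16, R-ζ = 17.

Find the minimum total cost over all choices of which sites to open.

419

Open {#1, #3, #4}: assign each demand point to its cheapest open site.
  R-α→#4 8×4=32, R-β→#1 2×5=10, R-γ→#3 13×3=39, R-δ→#1 10×5=50, R-ε→#1 16×3=48, R-ζ→#4 17×5=85
  bandwidth cost 264, fixed 155 → total 419.
Compare {#1, #4}: bandwidth cost 329 + fixed 114 = 443.
Compare {#3, #4}: bandwidth cost 398 + fixed 71 = 469.
Compare {#2, #3, #4}: bandwidth cost 294 + fixed 230 = 524.
All other subsets cost ≥ 443. Minimum total cost: 419.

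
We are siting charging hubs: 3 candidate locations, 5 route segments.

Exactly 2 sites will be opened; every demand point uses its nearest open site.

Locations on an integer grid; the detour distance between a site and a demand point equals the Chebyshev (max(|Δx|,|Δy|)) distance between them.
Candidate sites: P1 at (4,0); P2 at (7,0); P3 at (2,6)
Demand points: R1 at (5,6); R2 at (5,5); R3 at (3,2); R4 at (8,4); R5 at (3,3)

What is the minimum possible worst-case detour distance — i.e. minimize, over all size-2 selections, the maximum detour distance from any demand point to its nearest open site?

4

Open {P1, P3}.
  Farthest demand point is R4 at detour distance 4 (to P1); all others are ≤ 4.
With {P2, P3} the worst case is 4.
With {P1, P2} the worst case is 6.
No size-2 selection achieves below 4.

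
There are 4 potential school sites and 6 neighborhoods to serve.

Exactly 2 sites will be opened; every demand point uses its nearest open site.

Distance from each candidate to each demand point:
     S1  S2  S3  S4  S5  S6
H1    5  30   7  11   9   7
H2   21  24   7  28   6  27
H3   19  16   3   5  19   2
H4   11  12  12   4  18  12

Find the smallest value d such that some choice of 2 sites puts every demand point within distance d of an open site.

Open {H1, H4}.
  Farthest demand point is S2 at distance 12 (to H4); all others are ≤ 12.
With {H2, H4} the worst case is 12.
With {H1, H3} the worst case is 16.
No size-2 selection achieves below 12.

12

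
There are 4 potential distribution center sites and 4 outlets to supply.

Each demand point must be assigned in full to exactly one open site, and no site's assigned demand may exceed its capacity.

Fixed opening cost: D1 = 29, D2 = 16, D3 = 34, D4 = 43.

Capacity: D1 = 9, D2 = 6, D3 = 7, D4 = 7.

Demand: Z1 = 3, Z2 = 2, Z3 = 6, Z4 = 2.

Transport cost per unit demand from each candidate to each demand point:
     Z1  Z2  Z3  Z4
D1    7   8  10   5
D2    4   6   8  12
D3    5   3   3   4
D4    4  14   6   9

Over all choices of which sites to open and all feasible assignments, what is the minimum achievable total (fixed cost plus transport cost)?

127

Open {D2, D3}; cheapest assignment that respects the capacities:
  D2 (cap 6, load 6): Z3 — cost 6×8 = 48
  D3 (cap 7, load 7): Z1, Z2, Z4 — cost 3×5 + 2×3 + 2×4 = 29
  Shipping 77, fixed 50 → total 127.
  Any other capacity-feasible assignment to {D2, D3} ships for at least 77.
Compare {D1, D3}: its best feasible assignment gives total 128.
Compare {D1, D2, D3}: its best feasible assignment gives total 131.
Every other set of open sites that can feasibly serve all demand totals ≥ 128 even under its best assignment. Minimum: 127.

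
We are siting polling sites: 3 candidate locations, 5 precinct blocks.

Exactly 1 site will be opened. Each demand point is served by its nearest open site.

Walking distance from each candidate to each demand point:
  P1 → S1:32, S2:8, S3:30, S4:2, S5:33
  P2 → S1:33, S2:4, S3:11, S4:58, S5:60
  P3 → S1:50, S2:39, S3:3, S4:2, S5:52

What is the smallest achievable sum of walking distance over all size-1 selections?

105

Open {P1}.
  S1→P1 32, S2→P1 8, S3→P1 30, S4→P1 2, S5→P1 33  ⇒ total 105.
Compare {P3}: total 146.
Compare {P2}: total 166.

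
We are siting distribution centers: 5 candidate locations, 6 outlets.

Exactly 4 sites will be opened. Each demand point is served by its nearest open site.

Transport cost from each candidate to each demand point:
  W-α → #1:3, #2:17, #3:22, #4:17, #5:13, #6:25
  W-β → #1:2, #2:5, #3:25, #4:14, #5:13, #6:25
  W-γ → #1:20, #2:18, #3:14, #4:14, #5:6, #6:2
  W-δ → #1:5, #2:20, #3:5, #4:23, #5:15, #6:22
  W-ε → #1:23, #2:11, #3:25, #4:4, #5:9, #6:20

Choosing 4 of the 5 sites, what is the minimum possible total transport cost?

24

Open {W-β, W-γ, W-δ, W-ε}.
  #1→W-β 2, #2→W-β 5, #3→W-δ 5, #4→W-ε 4, #5→W-γ 6, #6→W-γ 2  ⇒ total 24.
Compare {W-α, W-γ, W-δ, W-ε}: total 31.
Compare {W-α, W-β, W-γ, W-ε}: total 33.
No size-4 selection does better; minimum is 24.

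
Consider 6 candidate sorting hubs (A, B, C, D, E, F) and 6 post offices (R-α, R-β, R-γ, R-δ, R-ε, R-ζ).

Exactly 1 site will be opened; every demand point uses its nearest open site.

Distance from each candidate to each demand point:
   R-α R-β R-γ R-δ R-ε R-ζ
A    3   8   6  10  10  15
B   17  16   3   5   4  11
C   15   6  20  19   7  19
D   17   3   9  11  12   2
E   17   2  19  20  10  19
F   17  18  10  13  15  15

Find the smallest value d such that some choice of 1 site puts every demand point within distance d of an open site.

15

Open {A}.
  Farthest demand point is R-ζ at distance 15 (to A); all others are ≤ 15.
With {B} the worst case is 17.
With {D} the worst case is 17.
No size-1 selection achieves below 15.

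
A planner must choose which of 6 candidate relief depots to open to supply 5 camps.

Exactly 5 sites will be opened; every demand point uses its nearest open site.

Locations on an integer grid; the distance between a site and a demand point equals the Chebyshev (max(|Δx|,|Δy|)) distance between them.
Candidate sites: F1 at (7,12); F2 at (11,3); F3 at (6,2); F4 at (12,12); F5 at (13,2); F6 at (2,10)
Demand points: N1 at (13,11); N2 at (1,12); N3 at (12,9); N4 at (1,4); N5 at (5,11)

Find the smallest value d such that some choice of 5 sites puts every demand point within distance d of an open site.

5

Open {F1, F2, F3, F4, F6}.
  Farthest demand point is N4 at distance 5 (to F3); all others are ≤ 5.
With {F1, F3, F4, F5, F6} the worst case is 5.
With {F2, F3, F4, F5, F6} the worst case is 5.
No size-5 selection achieves below 5.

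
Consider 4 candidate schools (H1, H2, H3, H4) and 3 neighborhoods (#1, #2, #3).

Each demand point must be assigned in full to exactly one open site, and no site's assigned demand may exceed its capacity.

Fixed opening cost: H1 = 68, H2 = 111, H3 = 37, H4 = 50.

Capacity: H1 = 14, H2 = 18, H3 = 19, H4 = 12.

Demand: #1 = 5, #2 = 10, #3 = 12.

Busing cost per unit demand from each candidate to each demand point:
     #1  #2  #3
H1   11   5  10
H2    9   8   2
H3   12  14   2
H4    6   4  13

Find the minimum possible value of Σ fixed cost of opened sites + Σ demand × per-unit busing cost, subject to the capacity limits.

Open {H3, H4}; cheapest assignment that respects the capacities:
  H3 (cap 19, load 17): #1, #3 — cost 5×12 + 12×2 = 84
  H4 (cap 12, load 10): #2 — cost 10×4 = 40
  Shipping 124, fixed 87 → total 211.
  Any other capacity-feasible assignment to {H3, H4} ships for at least 124.
Compare {H1, H3}: its best feasible assignment gives total 239.
Compare {H1, H3, H4}: its best feasible assignment gives total 259.
Every other set of open sites that can feasibly serve all demand totals ≥ 239 even under its best assignment. Minimum: 211.

211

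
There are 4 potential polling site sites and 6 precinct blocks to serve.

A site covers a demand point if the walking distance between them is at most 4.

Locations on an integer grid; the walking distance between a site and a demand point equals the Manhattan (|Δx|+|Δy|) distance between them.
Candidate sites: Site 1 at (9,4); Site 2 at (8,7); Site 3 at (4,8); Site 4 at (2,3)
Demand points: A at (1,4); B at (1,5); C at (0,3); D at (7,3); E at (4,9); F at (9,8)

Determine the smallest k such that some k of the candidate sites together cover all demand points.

Coverage sets (demand points within 4 of each site):
  Site 1: {D, F}
  Site 2: {F}
  Site 3: {E}
  Site 4: {A, B, C}
No 2 sites suffice: every size-2 union leaves at least one demand point uncovered.
But {Site 1, Site 3, Site 4} covers everything, so the minimum is 3.

3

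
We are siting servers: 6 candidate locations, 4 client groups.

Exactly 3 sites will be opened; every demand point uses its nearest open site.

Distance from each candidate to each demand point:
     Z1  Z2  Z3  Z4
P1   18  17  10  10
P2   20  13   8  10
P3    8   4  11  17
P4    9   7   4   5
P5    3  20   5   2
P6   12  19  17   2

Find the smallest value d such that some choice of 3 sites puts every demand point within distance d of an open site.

4

Open {P3, P4, P5}.
  Farthest demand point is Z2 at distance 4 (to P3); all others are ≤ 4.
With {P1, P3, P5} the worst case is 5.
With {P2, P3, P5} the worst case is 5.
No size-3 selection achieves below 4.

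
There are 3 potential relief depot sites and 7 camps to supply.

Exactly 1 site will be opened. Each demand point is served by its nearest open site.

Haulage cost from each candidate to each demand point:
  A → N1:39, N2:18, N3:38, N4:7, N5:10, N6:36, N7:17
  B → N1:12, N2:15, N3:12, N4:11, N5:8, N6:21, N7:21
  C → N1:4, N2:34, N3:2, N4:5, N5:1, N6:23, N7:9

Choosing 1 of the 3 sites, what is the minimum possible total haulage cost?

78

Open {C}.
  N1→C 4, N2→C 34, N3→C 2, N4→C 5, N5→C 1, N6→C 23, N7→C 9  ⇒ total 78.
Compare {B}: total 100.
Compare {A}: total 165.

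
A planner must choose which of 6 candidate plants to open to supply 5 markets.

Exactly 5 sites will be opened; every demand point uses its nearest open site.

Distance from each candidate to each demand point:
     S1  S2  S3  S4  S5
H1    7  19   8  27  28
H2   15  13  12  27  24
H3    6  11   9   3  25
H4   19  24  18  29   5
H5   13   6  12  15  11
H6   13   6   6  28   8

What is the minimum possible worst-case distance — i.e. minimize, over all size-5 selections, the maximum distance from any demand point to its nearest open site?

6

Open {H1, H2, H3, H4, H6}.
  Farthest demand point is S1 at distance 6 (to H3); all others are ≤ 6.
With {H1, H3, H4, H5, H6} the worst case is 6.
With {H2, H3, H4, H5, H6} the worst case is 6.
No size-5 selection achieves below 6.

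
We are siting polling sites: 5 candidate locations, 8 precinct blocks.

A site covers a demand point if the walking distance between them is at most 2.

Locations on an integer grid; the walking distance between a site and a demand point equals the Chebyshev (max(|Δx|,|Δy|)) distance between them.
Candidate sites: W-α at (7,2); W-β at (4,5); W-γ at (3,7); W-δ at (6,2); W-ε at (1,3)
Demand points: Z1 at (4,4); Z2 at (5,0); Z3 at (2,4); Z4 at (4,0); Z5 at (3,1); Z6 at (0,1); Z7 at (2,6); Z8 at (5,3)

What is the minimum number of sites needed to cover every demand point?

Coverage sets (demand points within 2 of each site):
  W-α: {Z2, Z8}
  W-β: {Z1, Z3, Z7, Z8}
  W-γ: {Z7}
  W-δ: {Z1, Z2, Z4, Z8}
  W-ε: {Z3, Z5, Z6}
No 2 sites suffice: every size-2 union leaves at least one demand point uncovered.
But {W-β, W-δ, W-ε} covers everything, so the minimum is 3.

3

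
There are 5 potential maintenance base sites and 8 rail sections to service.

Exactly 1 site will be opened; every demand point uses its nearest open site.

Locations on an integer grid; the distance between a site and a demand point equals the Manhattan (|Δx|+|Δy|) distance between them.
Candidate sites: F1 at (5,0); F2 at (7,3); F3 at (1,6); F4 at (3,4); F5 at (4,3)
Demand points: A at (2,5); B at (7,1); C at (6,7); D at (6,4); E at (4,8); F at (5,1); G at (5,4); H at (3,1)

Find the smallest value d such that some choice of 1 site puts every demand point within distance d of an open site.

Open {F5}.
  Farthest demand point is C at distance 6 (to F5); all others are ≤ 6.
With {F4} the worst case is 7.
With {F2} the worst case is 8.
No size-1 selection achieves below 6.

6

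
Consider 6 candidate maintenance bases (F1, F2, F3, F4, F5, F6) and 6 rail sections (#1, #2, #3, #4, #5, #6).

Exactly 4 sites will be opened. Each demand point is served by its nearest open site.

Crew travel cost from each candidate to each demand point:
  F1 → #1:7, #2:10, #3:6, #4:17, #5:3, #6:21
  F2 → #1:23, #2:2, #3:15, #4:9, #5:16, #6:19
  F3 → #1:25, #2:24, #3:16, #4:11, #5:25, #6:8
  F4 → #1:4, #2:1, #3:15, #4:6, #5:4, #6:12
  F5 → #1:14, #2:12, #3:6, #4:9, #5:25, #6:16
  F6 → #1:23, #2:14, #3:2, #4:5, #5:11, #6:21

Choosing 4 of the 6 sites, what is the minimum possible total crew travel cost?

Open {F1, F3, F4, F6}.
  #1→F4 4, #2→F4 1, #3→F6 2, #4→F6 5, #5→F1 3, #6→F3 8  ⇒ total 23.
Compare {F2, F3, F4, F6}: total 24.
Compare {F3, F4, F5, F6}: total 24.
No size-4 selection does better; minimum is 23.

23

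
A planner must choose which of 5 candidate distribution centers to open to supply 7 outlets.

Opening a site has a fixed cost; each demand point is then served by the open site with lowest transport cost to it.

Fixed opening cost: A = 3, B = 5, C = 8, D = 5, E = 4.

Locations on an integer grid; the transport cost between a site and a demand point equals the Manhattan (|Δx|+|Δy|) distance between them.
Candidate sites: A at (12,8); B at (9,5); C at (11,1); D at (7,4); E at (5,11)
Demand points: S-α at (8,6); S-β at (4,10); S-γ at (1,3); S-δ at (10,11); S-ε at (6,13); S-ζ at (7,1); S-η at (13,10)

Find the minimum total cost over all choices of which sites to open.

Open {A, D, E}: assign each demand point to its cheapest open site.
  S-α→D 3, S-β→E 2, S-γ→D 7, S-δ→A 5, S-ε→E 3, S-ζ→D 3, S-η→A 3
  transport cost 26, fixed 12 → total 38.
Compare {D, E}: transport cost 32 + fixed 9 = 41.
Compare {A, B, D, E}: transport cost 25 + fixed 17 = 42.
Compare {A, B, E}: transport cost 31 + fixed 12 = 43.
All other subsets cost ≥ 41. Minimum total cost: 38.

38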